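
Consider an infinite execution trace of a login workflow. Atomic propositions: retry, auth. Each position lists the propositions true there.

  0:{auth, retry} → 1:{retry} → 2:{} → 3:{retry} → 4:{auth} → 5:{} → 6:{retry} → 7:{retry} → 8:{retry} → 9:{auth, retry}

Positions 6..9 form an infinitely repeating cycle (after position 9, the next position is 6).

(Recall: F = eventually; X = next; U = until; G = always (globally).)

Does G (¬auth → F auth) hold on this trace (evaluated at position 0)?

Holds

¬auth → F auth holds at every position 0..9, and those are all positions ever visited, so G (¬auth → F auth) holds.
Positions where ¬auth holds: 1, 2, 3, 5, 6, 7, 8.
Check F auth at each: 1→ok, 2→ok, 3→ok, 5→ok, 6→ok, 7→ok, 8→ok.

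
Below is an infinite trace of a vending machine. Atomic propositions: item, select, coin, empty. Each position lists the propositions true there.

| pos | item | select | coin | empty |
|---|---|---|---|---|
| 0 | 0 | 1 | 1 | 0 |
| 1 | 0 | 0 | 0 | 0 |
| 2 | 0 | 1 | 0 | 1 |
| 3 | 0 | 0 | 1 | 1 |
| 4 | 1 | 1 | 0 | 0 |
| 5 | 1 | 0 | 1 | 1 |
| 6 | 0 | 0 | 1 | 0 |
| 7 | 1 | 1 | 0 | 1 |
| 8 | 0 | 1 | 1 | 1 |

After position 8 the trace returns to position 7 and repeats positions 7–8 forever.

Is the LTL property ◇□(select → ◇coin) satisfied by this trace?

Satisfied

□(select → ◇coin) holds at position 0, which is reachable from 0, so ◇□(select → ◇coin) holds.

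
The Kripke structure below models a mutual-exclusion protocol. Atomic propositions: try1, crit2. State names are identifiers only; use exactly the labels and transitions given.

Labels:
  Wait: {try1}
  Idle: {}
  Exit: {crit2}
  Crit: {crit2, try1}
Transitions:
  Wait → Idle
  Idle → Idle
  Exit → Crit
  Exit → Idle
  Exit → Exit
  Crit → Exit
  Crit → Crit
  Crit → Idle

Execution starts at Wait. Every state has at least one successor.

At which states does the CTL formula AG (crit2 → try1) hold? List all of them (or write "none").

States satisfying crit2 → try1: {Wait, Idle, Crit}.
States satisfying AG (crit2 → try1): {Wait, Idle}.

{Wait, Idle}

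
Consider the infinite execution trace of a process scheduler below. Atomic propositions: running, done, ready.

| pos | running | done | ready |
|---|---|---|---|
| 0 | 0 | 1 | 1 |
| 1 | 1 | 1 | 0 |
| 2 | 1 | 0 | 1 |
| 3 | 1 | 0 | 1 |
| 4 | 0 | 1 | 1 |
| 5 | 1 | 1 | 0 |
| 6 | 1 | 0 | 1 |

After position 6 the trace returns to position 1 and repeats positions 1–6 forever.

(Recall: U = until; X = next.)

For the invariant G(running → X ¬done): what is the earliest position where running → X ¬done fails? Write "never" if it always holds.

Check running → X ¬done at each position in order: 0 ✓, 1 ✓, 2 ✓.
At position 3 the labels are {ready, running} and the next position 4 has {done, ready}, so running → X ¬done is false there. This is the first violation.

3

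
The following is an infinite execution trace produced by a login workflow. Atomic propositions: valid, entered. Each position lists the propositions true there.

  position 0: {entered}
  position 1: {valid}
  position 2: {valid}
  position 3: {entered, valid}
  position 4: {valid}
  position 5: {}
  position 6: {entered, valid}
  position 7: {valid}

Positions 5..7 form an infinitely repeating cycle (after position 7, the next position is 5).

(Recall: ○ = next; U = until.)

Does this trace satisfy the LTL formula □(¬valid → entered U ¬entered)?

¬valid → entered U ¬entered holds at every position 0..7, and those are all positions ever visited, so □(¬valid → entered U ¬entered) holds.
Positions where ¬valid holds: 0, 5.
Check entered U ¬entered at each: 0→ok, 5→ok.

Yes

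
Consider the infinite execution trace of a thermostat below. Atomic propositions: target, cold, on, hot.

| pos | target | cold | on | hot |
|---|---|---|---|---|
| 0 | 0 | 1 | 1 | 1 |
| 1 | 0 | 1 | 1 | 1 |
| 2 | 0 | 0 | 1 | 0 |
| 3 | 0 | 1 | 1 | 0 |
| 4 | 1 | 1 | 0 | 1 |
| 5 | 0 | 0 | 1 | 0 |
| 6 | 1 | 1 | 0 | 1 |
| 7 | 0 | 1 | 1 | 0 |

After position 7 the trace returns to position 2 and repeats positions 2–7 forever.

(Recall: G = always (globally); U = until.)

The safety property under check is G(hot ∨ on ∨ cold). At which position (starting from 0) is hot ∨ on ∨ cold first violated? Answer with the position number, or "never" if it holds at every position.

hot ∨ on ∨ cold holds at every position 0..7, and those are all the positions the trace ever visits, so the invariant G(hot ∨ on ∨ cold) is never violated.

never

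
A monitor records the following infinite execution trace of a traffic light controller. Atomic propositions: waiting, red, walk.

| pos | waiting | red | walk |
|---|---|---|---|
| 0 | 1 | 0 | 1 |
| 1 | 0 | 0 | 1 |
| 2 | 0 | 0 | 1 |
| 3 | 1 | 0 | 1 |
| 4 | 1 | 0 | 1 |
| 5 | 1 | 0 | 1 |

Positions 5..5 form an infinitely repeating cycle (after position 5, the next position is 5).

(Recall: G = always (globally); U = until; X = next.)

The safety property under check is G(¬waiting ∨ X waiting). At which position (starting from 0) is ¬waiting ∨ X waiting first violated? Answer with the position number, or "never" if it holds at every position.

0

At position 0 the labels are {waiting, walk} and the next position 1 has {walk}, so ¬waiting ∨ X waiting is false there. This is the first violation.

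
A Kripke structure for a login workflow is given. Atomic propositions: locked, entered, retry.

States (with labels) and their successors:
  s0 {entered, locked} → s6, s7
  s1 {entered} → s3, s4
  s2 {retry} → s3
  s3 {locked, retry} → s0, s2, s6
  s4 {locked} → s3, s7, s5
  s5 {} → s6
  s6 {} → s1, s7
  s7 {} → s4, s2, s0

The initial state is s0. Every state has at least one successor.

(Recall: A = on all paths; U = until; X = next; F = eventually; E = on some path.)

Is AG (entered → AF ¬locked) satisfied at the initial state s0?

Holds

States satisfying entered → AF ¬locked: {s0, s1, s2, s3, s4, s5, s6, s7}.
States satisfying AG (entered → AF ¬locked): {s0, s1, s2, s3, s4, s5, s6, s7}.
Every state reachable from s0 satisfies entered → AF ¬locked.
s0 ∈ Sat(AG (entered → AF ¬locked)).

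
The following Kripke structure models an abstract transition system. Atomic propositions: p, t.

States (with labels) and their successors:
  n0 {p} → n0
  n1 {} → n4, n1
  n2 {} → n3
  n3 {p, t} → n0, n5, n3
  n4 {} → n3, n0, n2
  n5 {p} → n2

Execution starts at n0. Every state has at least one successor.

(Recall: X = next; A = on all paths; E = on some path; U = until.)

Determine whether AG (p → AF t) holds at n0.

Violated

States satisfying p → AF t: {n1, n2, n3, n4, n5}.
States satisfying AG (p → AF t): ∅.
n0 is reachable from n0 and violates p → AF t, so AG fails at n0.
n0 ∉ Sat(AG (p → AF t)).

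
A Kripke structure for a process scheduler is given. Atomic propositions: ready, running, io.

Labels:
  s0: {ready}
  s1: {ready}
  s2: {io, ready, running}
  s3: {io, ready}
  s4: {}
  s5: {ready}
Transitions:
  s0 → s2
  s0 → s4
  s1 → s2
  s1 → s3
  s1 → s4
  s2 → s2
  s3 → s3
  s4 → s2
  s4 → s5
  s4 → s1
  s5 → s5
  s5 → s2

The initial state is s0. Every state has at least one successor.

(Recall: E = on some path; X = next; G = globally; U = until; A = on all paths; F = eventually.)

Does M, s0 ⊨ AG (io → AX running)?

Does not hold

States satisfying io → AX running: {s0, s1, s2, s4, s5}.
States satisfying AG (io → AX running): {s2, s5}.
s3 is reachable from s0 and violates io → AX running, so AG fails at s0.
s0 ∉ Sat(AG (io → AX running)).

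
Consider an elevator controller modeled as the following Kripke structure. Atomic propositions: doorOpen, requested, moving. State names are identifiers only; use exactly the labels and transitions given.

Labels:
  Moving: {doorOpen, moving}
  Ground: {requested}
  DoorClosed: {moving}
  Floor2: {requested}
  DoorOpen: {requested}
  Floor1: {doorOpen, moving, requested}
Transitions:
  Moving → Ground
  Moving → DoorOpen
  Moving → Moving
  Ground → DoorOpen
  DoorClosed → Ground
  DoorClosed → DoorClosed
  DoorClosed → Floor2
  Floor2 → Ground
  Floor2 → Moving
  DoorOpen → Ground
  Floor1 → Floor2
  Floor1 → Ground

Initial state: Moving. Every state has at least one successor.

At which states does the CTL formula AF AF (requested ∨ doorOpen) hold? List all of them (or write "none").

{Moving, Ground, Floor2, DoorOpen, Floor1}

States satisfying AF (requested ∨ doorOpen): {Moving, Ground, Floor2, DoorOpen, Floor1}.
States satisfying AF AF (requested ∨ doorOpen): {Moving, Ground, Floor2, DoorOpen, Floor1}.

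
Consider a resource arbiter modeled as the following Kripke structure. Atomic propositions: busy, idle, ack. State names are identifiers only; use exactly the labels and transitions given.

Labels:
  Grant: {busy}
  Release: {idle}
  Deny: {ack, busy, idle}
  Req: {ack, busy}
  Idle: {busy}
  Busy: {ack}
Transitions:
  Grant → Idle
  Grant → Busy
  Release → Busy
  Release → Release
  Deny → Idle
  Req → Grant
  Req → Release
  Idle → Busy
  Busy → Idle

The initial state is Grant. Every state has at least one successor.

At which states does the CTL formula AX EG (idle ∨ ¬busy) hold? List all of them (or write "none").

States satisfying EG (idle ∨ ¬busy): {Release}.
States satisfying AX EG (idle ∨ ¬busy): ∅.

none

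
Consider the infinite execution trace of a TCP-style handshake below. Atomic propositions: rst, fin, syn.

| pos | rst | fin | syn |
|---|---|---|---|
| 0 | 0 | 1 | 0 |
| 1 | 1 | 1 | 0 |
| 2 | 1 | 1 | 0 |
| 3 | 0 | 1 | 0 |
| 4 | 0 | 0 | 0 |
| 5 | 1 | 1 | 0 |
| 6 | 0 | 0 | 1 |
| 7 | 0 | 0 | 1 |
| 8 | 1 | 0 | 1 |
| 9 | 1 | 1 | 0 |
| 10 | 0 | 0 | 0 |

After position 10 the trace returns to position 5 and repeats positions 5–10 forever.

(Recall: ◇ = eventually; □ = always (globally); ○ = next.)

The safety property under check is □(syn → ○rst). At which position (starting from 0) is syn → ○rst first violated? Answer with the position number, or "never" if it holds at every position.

Check syn → ○rst at each position in order: 0 ✓, 1 ✓, 2 ✓, 3 ✓, 4 ✓, 5 ✓.
At position 6 the labels are {syn} and the next position 7 has {syn}, so syn → ○rst is false there. This is the first violation.

6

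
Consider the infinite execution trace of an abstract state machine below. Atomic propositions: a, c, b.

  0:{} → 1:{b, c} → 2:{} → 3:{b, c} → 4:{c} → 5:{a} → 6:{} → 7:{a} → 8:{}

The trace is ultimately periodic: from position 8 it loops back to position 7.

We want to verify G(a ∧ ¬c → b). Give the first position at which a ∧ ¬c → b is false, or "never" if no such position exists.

5

Check a ∧ ¬c → b at each position in order: 0 ✓, 1 ✓, 2 ✓, 3 ✓, 4 ✓.
At position 5 the labels are {a}, so a ∧ ¬c → b is false there. This is the first violation.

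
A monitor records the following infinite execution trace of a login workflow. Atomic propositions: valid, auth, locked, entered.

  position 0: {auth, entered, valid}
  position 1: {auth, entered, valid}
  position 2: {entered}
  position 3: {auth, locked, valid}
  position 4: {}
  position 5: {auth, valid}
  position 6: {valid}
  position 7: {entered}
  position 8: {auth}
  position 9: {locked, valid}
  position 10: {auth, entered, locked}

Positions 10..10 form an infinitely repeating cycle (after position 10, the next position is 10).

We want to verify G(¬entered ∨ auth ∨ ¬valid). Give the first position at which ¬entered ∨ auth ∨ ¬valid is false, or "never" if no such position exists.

never

¬entered ∨ auth ∨ ¬valid holds at every position 0..10, and those are all the positions the trace ever visits, so the invariant G(¬entered ∨ auth ∨ ¬valid) is never violated.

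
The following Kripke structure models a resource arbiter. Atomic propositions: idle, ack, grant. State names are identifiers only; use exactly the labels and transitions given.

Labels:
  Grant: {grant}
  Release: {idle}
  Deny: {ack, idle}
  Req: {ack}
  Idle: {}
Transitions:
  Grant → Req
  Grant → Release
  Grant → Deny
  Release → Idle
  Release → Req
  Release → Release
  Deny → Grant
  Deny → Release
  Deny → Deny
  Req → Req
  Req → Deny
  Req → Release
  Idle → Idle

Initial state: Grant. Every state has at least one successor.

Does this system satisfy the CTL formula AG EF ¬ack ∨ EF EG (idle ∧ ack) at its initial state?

Yes

States satisfying EF ¬ack: {Grant, Release, Deny, Req, Idle}.
States satisfying AG EF ¬ack: {Grant, Release, Deny, Req, Idle}.
States satisfying EG (idle ∧ ack): {Deny}.
States satisfying EF EG (idle ∧ ack): {Grant, Release, Deny, Req}.
States satisfying AG EF ¬ack ∨ EF EG (idle ∧ ack): {Grant, Release, Deny, Req, Idle}.
Grant ∈ Sat(AG EF ¬ack ∨ EF EG (idle ∧ ack)).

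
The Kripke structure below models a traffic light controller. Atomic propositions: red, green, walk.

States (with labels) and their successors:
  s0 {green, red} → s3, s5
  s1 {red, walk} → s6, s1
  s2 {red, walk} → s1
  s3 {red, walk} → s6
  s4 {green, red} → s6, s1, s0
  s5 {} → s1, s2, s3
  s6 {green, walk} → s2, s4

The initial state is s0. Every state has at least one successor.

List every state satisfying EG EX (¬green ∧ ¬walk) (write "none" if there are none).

none

States satisfying EX (¬green ∧ ¬walk): {s0}.
States satisfying EG EX (¬green ∧ ¬walk): ∅.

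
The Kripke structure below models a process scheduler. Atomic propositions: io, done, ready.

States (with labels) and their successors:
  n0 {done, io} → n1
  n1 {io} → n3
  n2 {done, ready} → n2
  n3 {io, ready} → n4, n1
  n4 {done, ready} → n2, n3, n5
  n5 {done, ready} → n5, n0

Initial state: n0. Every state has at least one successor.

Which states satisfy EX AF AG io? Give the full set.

States satisfying AF AG io: ∅.
States satisfying EX AF AG io: ∅.

none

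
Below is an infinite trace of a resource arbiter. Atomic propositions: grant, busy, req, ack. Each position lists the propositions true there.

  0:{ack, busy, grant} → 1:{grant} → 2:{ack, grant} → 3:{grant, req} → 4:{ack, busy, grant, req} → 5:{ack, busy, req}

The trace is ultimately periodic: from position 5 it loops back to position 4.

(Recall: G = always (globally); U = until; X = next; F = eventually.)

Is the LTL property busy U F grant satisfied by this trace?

Walking from position 0: F grant first holds at position 0, and busy holds at every earlier position along the way, so busy U F grant holds.

Satisfied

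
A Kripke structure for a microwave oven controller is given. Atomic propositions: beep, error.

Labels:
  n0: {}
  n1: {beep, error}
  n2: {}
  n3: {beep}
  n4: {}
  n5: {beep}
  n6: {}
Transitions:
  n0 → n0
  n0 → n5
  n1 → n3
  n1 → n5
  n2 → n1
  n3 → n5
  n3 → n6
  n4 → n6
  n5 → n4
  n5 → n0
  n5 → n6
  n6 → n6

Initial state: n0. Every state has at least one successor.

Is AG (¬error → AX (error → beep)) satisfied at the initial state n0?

Holds

States satisfying ¬error → AX (error → beep): {n0, n1, n2, n3, n4, n5, n6}.
States satisfying AG (¬error → AX (error → beep)): {n0, n1, n2, n3, n4, n5, n6}.
Every state reachable from n0 satisfies ¬error → AX (error → beep).
n0 ∈ Sat(AG (¬error → AX (error → beep))).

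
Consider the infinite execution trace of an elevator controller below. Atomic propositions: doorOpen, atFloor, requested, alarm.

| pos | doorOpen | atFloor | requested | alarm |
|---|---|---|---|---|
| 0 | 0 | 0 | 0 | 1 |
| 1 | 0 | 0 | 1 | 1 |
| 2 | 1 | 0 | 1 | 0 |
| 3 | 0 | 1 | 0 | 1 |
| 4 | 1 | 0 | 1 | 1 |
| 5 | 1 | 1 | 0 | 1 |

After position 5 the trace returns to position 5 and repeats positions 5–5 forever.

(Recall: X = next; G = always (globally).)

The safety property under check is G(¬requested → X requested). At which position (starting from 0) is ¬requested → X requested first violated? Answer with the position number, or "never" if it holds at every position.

5

Check ¬requested → X requested at each position in order: 0 ✓, 1 ✓, 2 ✓, 3 ✓, 4 ✓.
At position 5 the labels are {alarm, atFloor, doorOpen} and the next position 5 has {alarm, atFloor, doorOpen}, so ¬requested → X requested is false there. This is the first violation.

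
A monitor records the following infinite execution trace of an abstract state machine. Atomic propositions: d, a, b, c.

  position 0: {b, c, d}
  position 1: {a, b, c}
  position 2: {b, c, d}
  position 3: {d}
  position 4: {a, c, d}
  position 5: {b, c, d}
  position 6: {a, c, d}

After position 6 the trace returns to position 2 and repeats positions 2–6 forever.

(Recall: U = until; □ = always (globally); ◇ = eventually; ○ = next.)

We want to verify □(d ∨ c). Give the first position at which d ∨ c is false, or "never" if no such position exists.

d ∨ c holds at every position 0..6, and those are all the positions the trace ever visits, so the invariant □(d ∨ c) is never violated.

never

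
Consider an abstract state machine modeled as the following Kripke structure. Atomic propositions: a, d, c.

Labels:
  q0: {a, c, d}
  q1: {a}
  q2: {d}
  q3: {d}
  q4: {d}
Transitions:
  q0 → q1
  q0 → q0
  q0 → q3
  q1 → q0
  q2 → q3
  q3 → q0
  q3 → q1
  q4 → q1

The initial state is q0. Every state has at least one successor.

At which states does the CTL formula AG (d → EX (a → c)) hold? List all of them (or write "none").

States satisfying d → EX (a → c): {q0, q1, q2, q3}.
States satisfying AG (d → EX (a → c)): {q0, q1, q2, q3}.

{q0, q1, q2, q3}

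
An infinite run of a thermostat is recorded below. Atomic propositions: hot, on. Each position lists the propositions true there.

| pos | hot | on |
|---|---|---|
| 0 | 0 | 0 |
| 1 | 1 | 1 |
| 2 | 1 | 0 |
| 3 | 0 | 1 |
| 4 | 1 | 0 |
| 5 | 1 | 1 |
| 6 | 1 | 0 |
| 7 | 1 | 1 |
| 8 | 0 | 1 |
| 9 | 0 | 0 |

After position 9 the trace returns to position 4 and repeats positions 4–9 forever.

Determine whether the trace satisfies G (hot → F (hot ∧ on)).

hot → F (hot ∧ on) holds at every position 0..9, and those are all positions ever visited, so G (hot → F (hot ∧ on)) holds.
Positions where hot holds: 1, 2, 4, 5, 6, 7.
Check F (hot ∧ on) at each: 1→ok, 2→ok, 4→ok, 5→ok, 6→ok, 7→ok.

Holds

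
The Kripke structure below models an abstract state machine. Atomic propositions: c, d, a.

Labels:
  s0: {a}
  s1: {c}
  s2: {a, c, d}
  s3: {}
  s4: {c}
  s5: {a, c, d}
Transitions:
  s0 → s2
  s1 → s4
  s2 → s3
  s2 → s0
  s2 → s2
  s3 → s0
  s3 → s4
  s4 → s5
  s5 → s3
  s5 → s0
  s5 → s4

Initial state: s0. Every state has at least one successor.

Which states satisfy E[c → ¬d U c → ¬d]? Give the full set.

States satisfying c → ¬d: {s0, s1, s3, s4}.
States satisfying E[c → ¬d U c → ¬d]: {s0, s1, s3, s4}.

{s0, s1, s3, s4}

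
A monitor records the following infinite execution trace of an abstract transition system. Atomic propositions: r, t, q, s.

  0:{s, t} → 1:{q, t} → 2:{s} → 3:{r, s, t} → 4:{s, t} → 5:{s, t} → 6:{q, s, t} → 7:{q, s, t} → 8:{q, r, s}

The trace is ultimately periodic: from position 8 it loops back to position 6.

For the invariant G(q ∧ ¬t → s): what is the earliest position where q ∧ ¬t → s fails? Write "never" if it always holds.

never

q ∧ ¬t → s holds at every position 0..8, and those are all the positions the trace ever visits, so the invariant G(q ∧ ¬t → s) is never violated.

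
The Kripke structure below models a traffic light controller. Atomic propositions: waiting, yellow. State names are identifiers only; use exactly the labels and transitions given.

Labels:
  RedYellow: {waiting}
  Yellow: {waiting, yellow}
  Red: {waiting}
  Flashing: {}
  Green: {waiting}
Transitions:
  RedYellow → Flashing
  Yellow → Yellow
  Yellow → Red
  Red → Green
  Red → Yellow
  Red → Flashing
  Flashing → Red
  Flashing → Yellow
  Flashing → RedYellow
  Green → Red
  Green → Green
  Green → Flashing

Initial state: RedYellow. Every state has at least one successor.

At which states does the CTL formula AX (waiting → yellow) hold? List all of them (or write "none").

{RedYellow}

States satisfying waiting → yellow: {Yellow, Flashing}.
States satisfying AX (waiting → yellow): {RedYellow}.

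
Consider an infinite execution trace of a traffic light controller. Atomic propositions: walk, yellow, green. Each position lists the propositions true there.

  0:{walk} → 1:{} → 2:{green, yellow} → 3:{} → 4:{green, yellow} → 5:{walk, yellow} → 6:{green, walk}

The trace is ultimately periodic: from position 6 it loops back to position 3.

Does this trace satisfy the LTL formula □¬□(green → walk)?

Holds

¬□(green → walk) holds at every position 0..6, and those are all positions ever visited, so □¬□(green → walk) holds.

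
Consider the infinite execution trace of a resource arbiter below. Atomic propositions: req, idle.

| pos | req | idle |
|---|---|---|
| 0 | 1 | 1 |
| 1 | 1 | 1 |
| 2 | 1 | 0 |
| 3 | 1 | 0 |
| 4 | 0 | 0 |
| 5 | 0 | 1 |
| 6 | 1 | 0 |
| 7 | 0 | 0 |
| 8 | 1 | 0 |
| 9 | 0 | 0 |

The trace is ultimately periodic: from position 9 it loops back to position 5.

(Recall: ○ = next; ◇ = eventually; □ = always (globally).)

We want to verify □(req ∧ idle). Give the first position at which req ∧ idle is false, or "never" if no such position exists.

2

Check req ∧ idle at each position in order: 0 ✓, 1 ✓.
At position 2 the labels are {req}, so req ∧ idle is false there. This is the first violation.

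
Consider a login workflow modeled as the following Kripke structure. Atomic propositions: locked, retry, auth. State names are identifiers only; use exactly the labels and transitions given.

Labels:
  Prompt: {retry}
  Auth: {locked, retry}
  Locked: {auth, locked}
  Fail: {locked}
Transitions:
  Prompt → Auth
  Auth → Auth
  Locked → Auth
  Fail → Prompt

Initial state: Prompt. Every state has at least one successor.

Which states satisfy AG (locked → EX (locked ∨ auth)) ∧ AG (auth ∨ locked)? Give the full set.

{Auth, Locked}

States satisfying locked → EX (locked ∨ auth): {Prompt, Auth, Locked}.
States satisfying AG (locked → EX (locked ∨ auth)): {Prompt, Auth, Locked}.
States satisfying auth ∨ locked: {Auth, Locked, Fail}.
States satisfying AG (auth ∨ locked): {Auth, Locked}.
States satisfying AG (locked → EX (locked ∨ auth)) ∧ AG (auth ∨ locked): {Auth, Locked}.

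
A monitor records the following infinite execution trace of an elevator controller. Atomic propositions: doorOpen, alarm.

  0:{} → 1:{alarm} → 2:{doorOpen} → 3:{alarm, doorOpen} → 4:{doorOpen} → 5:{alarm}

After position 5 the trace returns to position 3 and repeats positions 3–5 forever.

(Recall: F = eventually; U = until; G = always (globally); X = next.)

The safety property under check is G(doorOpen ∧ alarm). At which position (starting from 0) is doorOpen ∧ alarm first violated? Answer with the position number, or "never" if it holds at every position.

At position 0 the labels are {}, so doorOpen ∧ alarm is false there. This is the first violation.

0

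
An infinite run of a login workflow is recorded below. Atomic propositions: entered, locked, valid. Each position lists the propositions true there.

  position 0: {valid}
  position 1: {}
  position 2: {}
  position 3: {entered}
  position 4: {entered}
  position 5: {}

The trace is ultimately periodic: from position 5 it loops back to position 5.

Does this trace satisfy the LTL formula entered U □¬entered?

No

Walking from position 0: at position 0, □¬entered has not yet held and entered fails, so entered U □¬entered is false.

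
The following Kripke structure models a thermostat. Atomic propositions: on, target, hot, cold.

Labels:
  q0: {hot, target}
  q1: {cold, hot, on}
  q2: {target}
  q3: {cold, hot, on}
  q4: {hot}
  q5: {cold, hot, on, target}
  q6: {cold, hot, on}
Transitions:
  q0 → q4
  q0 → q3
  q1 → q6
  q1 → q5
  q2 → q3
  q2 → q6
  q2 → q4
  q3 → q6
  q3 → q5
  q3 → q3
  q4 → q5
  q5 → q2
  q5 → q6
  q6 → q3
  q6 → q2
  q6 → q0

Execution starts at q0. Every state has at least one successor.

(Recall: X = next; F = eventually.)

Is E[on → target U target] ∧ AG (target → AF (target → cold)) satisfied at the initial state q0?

Satisfied

States satisfying on → target: {q0, q2, q4, q5}.
States satisfying target: {q0, q2, q5}.
States satisfying E[on → target U target]: {q0, q2, q4, q5}.
States satisfying target → AF (target → cold): {q0, q1, q2, q3, q4, q5, q6}.
States satisfying AG (target → AF (target → cold)): {q0, q1, q2, q3, q4, q5, q6}.
States satisfying E[on → target U target] ∧ AG (target → AF (target → cold)): {q0, q2, q4, q5}.
q0 ∈ Sat(E[on → target U target] ∧ AG (target → AF (target → cold))).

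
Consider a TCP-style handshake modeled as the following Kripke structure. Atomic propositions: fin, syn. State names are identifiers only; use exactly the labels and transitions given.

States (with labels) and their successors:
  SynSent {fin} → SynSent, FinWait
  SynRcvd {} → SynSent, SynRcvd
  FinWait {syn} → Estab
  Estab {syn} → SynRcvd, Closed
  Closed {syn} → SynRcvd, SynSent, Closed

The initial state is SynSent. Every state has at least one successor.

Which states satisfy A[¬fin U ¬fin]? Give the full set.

States satisfying ¬fin: {SynRcvd, FinWait, Estab, Closed}.
States satisfying A[¬fin U ¬fin]: {SynRcvd, FinWait, Estab, Closed}.

{SynRcvd, FinWait, Estab, Closed}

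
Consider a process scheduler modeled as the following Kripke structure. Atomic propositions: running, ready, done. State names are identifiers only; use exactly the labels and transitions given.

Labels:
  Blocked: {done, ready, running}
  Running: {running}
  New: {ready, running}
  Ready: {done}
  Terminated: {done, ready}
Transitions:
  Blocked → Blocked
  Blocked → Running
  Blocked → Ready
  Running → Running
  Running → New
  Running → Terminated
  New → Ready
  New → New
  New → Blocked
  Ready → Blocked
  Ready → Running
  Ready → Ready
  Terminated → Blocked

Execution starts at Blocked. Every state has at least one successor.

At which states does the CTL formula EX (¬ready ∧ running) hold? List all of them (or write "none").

{Blocked, Running, Ready}

States satisfying ¬ready ∧ running: {Running}.
States satisfying EX (¬ready ∧ running): {Blocked, Running, Ready}.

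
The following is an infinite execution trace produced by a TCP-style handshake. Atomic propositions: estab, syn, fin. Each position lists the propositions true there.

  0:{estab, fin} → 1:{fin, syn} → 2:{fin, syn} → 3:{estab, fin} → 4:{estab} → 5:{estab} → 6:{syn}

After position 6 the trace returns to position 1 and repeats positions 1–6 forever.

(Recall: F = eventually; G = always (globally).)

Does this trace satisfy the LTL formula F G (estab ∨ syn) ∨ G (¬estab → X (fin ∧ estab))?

Yes

G (estab ∨ syn) holds at position 0, which is reachable from 0, so F G (estab ∨ syn) holds.
¬estab → X (fin ∧ estab) must hold at every position from 0 onward. It fails at position 1, so G (¬estab → X (fin ∧ estab)) is false.
Positions where ¬estab holds: 1, 2, 6.
Check X (fin ∧ estab) at each: 1→fails, 2→ok, 6→fails.
At position 0: F G (estab ∨ syn) is true; G (¬estab → X (fin ∧ estab)) is false; so F G (estab ∨ syn) ∨ G (¬estab → X (fin ∧ estab)) is true.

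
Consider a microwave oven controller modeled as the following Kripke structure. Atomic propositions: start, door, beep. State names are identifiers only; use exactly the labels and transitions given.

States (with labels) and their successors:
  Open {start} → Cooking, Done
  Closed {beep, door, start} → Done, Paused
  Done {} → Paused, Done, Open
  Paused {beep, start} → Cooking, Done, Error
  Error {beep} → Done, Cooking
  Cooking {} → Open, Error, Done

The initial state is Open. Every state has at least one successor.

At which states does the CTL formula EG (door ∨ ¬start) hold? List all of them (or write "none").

States satisfying door ∨ ¬start: {Closed, Done, Error, Cooking}.
States satisfying EG (door ∨ ¬start): {Closed, Done, Error, Cooking}.

{Closed, Done, Error, Cooking}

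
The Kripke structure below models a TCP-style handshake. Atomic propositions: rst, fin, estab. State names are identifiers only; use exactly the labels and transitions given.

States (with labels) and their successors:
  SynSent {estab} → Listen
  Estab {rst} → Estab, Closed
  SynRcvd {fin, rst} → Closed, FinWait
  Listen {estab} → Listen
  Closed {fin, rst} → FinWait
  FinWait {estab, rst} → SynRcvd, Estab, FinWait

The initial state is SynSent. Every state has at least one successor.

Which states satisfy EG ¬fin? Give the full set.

{SynSent, Estab, Listen, FinWait}

States satisfying ¬fin: {SynSent, Estab, Listen, FinWait}.
States satisfying EG ¬fin: {SynSent, Estab, Listen, FinWait}.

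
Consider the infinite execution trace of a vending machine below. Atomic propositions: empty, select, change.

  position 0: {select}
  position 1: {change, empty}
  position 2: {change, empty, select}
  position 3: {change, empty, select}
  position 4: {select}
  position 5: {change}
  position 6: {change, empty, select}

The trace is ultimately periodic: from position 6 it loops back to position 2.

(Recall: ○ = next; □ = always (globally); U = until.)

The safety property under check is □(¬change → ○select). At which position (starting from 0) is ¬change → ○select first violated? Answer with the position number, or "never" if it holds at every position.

At position 0 the labels are {select} and the next position 1 has {change, empty}, so ¬change → ○select is false there. This is the first violation.

0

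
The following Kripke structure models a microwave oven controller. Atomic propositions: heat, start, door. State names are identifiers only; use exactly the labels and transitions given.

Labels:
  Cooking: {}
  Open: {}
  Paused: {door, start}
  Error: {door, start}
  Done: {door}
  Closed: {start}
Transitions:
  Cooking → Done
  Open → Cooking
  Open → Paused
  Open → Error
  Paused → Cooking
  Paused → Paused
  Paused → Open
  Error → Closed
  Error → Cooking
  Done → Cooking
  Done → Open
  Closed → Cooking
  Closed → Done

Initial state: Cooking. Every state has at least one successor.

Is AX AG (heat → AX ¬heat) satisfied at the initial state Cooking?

States satisfying AG (heat → AX ¬heat): {Cooking, Open, Paused, Error, Done, Closed}.
States satisfying AX AG (heat → AX ¬heat): {Cooking, Open, Paused, Error, Done, Closed}.
Cooking ∈ Sat(AX AG (heat → AX ¬heat)).

Holds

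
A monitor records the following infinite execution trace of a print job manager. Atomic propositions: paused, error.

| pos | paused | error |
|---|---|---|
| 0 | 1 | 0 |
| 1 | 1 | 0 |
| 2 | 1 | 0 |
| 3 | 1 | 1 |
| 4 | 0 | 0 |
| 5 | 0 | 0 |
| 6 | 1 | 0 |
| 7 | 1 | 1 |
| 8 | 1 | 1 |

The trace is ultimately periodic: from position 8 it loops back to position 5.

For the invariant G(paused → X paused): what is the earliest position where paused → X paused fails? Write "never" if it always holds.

Check paused → X paused at each position in order: 0 ✓, 1 ✓, 2 ✓.
At position 3 the labels are {error, paused} and the next position 4 has {}, so paused → X paused is false there. This is the first violation.

3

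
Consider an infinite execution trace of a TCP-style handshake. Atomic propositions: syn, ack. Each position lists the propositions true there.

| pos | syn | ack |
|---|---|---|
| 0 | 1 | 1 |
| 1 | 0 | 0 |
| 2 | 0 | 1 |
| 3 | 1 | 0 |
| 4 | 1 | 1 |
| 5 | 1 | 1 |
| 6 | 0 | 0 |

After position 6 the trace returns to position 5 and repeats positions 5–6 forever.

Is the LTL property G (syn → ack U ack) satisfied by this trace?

syn → ack U ack must hold at every position from 0 onward. It fails at position 3, so G (syn → ack U ack) is false.
Positions where syn holds: 0, 3, 4, 5.
Check ack U ack at each: 0→ok, 3→fails, 4→ok, 5→ok.

Does not hold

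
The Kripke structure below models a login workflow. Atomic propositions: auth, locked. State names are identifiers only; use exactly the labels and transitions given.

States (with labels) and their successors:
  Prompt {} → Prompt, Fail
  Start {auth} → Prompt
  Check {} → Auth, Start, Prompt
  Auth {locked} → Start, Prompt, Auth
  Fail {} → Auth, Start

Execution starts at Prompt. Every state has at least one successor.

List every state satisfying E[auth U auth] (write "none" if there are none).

States satisfying auth: {Start}.
States satisfying E[auth U auth]: {Start}.

{Start}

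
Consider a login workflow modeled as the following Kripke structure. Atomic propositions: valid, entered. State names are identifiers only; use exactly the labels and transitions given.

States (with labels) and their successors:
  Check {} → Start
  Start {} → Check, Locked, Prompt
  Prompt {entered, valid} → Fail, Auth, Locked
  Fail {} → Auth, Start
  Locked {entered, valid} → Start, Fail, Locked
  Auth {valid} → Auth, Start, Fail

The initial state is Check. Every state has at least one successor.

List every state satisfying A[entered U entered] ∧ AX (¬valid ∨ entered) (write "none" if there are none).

States satisfying entered: {Prompt, Locked}.
States satisfying A[entered U entered]: {Prompt, Locked}.
States satisfying ¬valid ∨ entered: {Check, Start, Prompt, Fail, Locked}.
States satisfying AX (¬valid ∨ entered): {Check, Start, Locked}.
States satisfying A[entered U entered] ∧ AX (¬valid ∨ entered): {Locked}.

{Locked}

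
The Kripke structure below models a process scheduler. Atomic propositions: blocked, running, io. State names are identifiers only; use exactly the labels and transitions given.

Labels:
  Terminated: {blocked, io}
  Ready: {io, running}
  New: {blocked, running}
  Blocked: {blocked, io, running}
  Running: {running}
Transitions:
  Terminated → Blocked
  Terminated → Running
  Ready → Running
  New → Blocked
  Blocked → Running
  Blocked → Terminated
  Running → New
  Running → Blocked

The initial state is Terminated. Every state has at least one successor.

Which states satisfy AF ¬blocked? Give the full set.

{Ready, Running}

States satisfying ¬blocked: {Ready, Running}.
States satisfying AF ¬blocked: {Ready, Running}.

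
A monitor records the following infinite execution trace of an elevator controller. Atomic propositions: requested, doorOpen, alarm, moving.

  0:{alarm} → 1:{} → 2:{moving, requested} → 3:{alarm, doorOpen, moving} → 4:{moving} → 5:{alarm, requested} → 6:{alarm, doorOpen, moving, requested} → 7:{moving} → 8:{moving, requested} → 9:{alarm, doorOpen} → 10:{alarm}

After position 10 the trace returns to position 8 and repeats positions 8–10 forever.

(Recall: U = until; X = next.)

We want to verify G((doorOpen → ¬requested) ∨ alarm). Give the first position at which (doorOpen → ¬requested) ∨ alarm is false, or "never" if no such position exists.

(doorOpen → ¬requested) ∨ alarm holds at every position 0..10, and those are all the positions the trace ever visits, so the invariant G((doorOpen → ¬requested) ∨ alarm) is never violated.

never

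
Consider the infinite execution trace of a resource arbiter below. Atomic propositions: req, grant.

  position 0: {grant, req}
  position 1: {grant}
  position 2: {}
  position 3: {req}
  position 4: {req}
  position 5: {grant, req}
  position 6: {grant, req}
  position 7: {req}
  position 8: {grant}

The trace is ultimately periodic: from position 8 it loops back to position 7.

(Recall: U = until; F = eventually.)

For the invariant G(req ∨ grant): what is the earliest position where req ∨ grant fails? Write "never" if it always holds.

2

Check req ∨ grant at each position in order: 0 ✓, 1 ✓.
At position 2 the labels are {}, so req ∨ grant is false there. This is the first violation.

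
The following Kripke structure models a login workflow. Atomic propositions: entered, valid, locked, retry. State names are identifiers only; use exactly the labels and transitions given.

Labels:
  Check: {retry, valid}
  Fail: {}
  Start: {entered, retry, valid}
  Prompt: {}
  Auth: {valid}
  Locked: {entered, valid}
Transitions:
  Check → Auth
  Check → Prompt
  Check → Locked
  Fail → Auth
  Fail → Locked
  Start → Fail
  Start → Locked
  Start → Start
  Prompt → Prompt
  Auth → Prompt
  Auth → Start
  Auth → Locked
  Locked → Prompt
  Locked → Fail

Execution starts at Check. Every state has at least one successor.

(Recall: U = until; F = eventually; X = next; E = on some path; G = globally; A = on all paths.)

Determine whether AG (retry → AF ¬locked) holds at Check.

States satisfying retry → AF ¬locked: {Check, Fail, Start, Prompt, Auth, Locked}.
States satisfying AG (retry → AF ¬locked): {Check, Fail, Start, Prompt, Auth, Locked}.
Every state reachable from Check satisfies retry → AF ¬locked.
Check ∈ Sat(AG (retry → AF ¬locked)).

Satisfied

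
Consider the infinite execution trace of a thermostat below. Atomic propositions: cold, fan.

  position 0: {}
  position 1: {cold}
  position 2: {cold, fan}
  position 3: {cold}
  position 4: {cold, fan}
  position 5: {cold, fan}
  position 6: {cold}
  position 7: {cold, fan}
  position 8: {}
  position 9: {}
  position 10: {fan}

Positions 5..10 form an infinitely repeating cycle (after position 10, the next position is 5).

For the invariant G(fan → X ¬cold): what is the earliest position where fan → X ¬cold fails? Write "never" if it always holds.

2

Check fan → X ¬cold at each position in order: 0 ✓, 1 ✓.
At position 2 the labels are {cold, fan} and the next position 3 has {cold}, so fan → X ¬cold is false there. This is the first violation.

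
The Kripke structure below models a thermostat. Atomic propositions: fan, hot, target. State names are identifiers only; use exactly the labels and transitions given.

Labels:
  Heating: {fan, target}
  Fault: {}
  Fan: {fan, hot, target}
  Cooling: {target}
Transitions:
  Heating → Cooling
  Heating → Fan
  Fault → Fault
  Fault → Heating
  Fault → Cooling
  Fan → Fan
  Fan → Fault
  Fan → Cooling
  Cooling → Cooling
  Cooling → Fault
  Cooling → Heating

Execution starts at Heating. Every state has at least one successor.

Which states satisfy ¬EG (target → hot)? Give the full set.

States satisfying target → hot: {Fault, Fan}.
States satisfying EG (target → hot): {Fault, Fan}.
States satisfying ¬EG (target → hot): {Heating, Cooling}.

{Heating, Cooling}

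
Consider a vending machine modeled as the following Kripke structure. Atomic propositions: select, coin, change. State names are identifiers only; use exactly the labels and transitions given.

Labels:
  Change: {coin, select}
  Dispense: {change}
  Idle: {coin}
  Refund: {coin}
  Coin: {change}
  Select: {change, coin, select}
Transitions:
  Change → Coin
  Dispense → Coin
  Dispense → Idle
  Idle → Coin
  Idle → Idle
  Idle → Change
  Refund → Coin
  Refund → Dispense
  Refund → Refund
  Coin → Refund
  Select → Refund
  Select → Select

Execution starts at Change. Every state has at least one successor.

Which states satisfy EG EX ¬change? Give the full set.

{Dispense, Idle, Refund, Coin, Select}

States satisfying EX ¬change: {Dispense, Idle, Refund, Coin, Select}.
States satisfying EG EX ¬change: {Dispense, Idle, Refund, Coin, Select}.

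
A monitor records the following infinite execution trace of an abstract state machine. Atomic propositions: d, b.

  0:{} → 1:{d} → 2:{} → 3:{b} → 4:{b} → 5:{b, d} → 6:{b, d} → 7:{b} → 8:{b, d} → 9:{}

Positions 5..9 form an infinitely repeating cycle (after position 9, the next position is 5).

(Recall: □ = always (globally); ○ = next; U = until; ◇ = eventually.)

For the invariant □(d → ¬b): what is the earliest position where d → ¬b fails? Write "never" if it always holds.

5

Check d → ¬b at each position in order: 0 ✓, 1 ✓, 2 ✓, 3 ✓, 4 ✓.
At position 5 the labels are {b, d}, so d → ¬b is false there. This is the first violation.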